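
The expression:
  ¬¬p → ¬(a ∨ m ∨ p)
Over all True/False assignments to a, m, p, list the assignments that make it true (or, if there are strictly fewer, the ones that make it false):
is true only for:
  a=False, m=False, p=False;
  a=False, m=True, p=False;
  a=True, m=False, p=False;
  a=True, m=True, p=False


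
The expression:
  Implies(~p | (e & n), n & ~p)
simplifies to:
(n | p) & (~e | ~n | ~p)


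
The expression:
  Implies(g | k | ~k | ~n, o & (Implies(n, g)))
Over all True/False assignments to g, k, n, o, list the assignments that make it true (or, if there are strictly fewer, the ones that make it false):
is true only for:
  g=False, k=False, n=False, o=True;
  g=False, k=True, n=False, o=True;
  g=True, k=False, n=False, o=True;
  g=True, k=False, n=True, o=True;
  g=True, k=True, n=False, o=True;
  g=True, k=True, n=True, o=True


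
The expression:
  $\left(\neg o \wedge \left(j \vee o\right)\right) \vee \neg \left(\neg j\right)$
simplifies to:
$j$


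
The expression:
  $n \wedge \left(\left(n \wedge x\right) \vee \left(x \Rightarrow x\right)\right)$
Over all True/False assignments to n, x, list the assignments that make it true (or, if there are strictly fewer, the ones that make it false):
is true only for:
  n=True, x=False;
  n=True, x=True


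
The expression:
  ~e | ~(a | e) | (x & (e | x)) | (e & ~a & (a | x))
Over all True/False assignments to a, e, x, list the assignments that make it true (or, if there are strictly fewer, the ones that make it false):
is false only for:
  a=False, e=True, x=False;
  a=True, e=True, x=False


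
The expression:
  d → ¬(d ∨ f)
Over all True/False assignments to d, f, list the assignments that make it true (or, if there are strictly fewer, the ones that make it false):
is true only for:
  d=False, f=False;
  d=False, f=True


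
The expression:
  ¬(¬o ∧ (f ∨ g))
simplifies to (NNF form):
o ∨ (¬f ∧ ¬g)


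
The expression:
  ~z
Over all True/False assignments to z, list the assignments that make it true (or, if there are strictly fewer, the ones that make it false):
is true only for:
  z=False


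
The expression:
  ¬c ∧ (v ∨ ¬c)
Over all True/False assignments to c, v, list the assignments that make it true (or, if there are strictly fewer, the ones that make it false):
is true only for:
  c=False, v=False;
  c=False, v=True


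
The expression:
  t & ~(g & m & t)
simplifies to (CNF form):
t & (~g | ~m)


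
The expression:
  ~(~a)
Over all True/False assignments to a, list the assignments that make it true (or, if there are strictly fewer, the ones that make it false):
is true only for:
  a=True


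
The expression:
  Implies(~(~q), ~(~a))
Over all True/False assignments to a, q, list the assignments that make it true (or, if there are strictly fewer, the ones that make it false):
is false only for:
  a=False, q=True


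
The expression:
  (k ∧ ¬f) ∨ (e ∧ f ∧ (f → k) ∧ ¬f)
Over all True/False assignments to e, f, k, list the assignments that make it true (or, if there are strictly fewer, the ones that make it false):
is true only for:
  e=False, f=False, k=True;
  e=True, f=False, k=True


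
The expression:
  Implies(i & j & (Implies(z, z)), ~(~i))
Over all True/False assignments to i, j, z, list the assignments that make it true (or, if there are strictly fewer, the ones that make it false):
is always true.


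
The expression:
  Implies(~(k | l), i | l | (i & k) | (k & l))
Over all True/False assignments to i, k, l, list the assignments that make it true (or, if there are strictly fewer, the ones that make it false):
is false only for:
  i=False, k=False, l=False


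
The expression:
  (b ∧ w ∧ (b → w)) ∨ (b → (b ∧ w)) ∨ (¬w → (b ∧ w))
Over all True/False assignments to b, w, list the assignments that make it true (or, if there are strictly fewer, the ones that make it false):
is false only for:
  b=True, w=False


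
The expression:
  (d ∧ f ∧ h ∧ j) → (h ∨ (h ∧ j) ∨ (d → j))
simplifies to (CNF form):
True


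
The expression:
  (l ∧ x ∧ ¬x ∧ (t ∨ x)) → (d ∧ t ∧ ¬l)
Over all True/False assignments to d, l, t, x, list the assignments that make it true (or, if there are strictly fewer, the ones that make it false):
is always true.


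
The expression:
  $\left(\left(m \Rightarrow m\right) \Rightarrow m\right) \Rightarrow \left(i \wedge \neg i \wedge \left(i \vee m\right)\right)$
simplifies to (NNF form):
$\neg m$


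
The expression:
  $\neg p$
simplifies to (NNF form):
$\neg p$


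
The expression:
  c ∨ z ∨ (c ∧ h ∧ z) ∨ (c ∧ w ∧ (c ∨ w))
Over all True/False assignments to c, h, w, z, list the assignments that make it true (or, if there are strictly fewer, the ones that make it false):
is false only for:
  c=False, h=False, w=False, z=False;
  c=False, h=False, w=True, z=False;
  c=False, h=True, w=False, z=False;
  c=False, h=True, w=True, z=False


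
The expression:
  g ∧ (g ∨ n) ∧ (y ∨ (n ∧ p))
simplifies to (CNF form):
g ∧ (n ∨ y) ∧ (p ∨ y)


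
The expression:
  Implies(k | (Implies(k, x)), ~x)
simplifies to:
~x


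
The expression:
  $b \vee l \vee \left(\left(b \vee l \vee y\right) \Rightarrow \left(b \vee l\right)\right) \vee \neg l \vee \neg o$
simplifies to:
$\text{True}$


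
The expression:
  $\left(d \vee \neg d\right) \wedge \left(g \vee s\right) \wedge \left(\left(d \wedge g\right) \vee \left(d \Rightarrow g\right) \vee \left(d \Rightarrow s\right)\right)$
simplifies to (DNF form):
$g \vee s$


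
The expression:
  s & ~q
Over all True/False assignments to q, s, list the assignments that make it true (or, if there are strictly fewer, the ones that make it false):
is true only for:
  q=False, s=True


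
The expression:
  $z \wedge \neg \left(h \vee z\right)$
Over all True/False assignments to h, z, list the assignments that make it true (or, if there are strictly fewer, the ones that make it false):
is never true.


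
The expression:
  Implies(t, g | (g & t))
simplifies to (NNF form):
g | ~t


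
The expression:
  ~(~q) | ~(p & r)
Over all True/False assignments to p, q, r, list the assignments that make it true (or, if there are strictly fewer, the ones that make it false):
is false only for:
  p=True, q=False, r=True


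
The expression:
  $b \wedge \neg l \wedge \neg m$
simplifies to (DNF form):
$b \wedge \neg l \wedge \neg m$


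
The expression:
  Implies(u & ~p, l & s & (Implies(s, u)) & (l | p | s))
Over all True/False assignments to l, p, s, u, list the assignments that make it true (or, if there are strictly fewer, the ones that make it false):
is false only for:
  l=False, p=False, s=False, u=True;
  l=False, p=False, s=True, u=True;
  l=True, p=False, s=False, u=True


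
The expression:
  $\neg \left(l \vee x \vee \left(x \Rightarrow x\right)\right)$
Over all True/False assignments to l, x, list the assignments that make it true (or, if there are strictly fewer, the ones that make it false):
is never true.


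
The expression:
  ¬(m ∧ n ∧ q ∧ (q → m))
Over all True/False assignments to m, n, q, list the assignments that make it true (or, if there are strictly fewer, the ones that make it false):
is false only for:
  m=True, n=True, q=True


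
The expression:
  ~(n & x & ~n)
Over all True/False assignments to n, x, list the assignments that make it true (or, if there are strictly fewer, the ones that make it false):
is always true.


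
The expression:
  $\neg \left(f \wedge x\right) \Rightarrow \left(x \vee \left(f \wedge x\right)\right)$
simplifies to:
$x$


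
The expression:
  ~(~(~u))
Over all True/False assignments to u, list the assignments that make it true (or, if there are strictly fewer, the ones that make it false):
is true only for:
  u=False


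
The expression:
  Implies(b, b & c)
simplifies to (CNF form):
c | ~b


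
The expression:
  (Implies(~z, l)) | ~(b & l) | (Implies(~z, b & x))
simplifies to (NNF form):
True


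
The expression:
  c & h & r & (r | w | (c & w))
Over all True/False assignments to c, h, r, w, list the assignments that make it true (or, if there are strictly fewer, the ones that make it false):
is true only for:
  c=True, h=True, r=True, w=False;
  c=True, h=True, r=True, w=True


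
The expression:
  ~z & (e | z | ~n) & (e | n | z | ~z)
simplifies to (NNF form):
~z & (e | ~n)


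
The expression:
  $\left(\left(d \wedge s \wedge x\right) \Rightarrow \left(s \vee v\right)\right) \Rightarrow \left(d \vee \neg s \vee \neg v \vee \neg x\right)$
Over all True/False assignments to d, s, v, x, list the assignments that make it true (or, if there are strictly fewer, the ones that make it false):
is false only for:
  d=False, s=True, v=True, x=True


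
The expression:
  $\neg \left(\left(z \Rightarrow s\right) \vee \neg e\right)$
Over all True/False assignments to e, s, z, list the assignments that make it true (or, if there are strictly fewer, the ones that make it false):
is true only for:
  e=True, s=False, z=True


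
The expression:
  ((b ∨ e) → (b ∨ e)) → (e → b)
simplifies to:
b ∨ ¬e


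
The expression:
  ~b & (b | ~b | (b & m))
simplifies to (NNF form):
~b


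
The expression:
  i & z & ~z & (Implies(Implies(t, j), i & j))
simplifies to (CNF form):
False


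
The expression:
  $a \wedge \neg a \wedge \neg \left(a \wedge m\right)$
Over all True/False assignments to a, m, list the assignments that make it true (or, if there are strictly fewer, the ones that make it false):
is never true.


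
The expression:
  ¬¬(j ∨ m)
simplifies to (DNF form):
j ∨ m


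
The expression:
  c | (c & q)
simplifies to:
c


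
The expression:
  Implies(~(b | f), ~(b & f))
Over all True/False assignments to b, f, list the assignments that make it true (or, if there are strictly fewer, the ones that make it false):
is always true.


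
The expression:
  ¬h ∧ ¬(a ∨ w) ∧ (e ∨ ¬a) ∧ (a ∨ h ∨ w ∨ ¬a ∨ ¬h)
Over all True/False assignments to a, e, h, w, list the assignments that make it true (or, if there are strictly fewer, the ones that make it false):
is true only for:
  a=False, e=False, h=False, w=False;
  a=False, e=True, h=False, w=False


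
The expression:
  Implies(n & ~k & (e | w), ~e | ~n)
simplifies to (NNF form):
k | ~e | ~n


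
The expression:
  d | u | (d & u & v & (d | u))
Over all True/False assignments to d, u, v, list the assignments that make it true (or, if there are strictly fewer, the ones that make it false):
is false only for:
  d=False, u=False, v=False;
  d=False, u=False, v=True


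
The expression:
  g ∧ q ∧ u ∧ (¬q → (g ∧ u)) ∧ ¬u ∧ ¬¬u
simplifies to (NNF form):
False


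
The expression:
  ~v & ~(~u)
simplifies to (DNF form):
u & ~v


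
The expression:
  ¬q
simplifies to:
¬q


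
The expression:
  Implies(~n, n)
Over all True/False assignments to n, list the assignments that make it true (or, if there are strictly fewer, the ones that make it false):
is true only for:
  n=True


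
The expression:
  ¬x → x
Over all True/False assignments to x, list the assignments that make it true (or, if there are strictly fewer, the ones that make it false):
is true only for:
  x=True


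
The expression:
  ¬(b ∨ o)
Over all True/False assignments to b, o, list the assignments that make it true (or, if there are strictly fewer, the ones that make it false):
is true only for:
  b=False, o=False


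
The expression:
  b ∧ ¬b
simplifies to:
False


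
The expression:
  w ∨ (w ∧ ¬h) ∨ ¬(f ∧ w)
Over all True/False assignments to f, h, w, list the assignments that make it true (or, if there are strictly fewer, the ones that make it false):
is always true.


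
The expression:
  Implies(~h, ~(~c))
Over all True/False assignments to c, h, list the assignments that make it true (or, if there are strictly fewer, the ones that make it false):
is false only for:
  c=False, h=False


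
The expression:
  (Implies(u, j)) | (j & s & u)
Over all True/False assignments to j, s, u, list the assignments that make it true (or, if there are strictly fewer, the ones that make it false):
is false only for:
  j=False, s=False, u=True;
  j=False, s=True, u=True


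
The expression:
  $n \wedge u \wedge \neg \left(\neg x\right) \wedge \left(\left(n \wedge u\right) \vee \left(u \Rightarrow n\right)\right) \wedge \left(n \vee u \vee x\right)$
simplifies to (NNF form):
$n \wedge u \wedge x$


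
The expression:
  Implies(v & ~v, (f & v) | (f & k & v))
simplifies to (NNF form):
True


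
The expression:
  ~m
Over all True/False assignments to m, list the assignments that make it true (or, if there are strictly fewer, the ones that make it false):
is true only for:
  m=False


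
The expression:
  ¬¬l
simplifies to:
l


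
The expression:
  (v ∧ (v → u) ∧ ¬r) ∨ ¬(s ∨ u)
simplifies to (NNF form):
(¬s ∧ ¬u) ∨ (u ∧ v ∧ ¬r)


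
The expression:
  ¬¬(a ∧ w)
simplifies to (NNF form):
a ∧ w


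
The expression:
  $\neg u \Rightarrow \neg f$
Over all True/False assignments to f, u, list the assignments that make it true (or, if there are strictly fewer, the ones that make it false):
is false only for:
  f=True, u=False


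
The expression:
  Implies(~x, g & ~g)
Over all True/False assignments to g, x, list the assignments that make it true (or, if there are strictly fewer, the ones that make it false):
is true only for:
  g=False, x=True;
  g=True, x=True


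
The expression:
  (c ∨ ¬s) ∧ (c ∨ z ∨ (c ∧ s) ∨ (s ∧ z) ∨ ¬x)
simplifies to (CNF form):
(c ∨ ¬s) ∧ (c ∨ z ∨ ¬x)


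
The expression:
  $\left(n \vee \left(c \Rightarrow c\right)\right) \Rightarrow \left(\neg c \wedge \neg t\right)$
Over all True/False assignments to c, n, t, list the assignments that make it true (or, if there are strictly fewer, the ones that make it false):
is true only for:
  c=False, n=False, t=False;
  c=False, n=True, t=False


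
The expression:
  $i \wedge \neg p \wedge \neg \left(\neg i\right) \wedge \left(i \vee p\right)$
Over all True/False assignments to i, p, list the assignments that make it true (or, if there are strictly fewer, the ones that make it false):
is true only for:
  i=True, p=False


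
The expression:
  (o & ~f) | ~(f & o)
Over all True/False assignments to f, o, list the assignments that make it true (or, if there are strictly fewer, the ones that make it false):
is false only for:
  f=True, o=True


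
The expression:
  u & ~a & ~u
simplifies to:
False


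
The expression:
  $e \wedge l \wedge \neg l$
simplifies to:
$\text{False}$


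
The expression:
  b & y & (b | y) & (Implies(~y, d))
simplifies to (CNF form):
b & y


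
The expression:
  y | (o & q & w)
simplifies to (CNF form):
(o | y) & (q | y) & (w | y)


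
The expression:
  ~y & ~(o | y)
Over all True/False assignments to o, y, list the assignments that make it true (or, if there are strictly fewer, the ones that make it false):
is true only for:
  o=False, y=False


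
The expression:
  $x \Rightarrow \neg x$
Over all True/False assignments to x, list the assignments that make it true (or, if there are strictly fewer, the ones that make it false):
is true only for:
  x=False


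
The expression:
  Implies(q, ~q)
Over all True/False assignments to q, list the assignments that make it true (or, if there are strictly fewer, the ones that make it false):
is true only for:
  q=False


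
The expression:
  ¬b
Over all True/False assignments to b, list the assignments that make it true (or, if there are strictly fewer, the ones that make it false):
is true only for:
  b=False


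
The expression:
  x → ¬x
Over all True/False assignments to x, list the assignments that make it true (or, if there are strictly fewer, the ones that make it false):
is true only for:
  x=False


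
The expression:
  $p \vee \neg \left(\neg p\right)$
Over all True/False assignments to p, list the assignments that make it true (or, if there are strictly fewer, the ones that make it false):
is true only for:
  p=True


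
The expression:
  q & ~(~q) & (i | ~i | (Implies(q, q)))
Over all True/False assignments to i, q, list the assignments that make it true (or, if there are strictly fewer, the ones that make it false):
is true only for:
  i=False, q=True;
  i=True, q=True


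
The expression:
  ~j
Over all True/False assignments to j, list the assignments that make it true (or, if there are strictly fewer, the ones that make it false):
is true only for:
  j=False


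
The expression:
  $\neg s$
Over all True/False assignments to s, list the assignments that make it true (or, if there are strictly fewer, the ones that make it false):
is true only for:
  s=False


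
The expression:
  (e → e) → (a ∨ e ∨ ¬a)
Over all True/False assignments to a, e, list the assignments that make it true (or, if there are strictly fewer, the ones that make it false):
is always true.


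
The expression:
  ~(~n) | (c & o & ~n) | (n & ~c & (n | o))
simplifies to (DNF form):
n | (c & o)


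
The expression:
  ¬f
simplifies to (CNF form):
¬f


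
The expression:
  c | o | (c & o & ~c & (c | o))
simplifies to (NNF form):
c | o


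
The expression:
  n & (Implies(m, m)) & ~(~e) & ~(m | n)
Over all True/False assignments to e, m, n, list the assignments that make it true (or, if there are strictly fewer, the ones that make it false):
is never true.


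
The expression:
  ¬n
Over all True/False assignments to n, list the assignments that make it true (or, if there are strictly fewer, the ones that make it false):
is true only for:
  n=False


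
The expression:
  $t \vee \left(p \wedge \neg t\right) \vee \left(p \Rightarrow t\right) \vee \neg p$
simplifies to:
$\text{True}$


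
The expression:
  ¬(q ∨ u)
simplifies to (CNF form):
¬q ∧ ¬u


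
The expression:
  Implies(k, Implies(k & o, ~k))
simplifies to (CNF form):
~k | ~o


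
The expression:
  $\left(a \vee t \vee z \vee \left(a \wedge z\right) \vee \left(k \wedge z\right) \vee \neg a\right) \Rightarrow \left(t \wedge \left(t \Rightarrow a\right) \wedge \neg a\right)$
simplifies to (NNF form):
$\text{False}$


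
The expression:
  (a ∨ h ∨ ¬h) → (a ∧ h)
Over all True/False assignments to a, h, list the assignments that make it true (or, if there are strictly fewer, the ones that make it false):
is true only for:
  a=True, h=True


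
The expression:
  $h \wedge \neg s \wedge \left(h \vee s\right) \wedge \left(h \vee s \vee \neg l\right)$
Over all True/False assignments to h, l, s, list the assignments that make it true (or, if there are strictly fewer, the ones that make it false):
is true only for:
  h=True, l=False, s=False;
  h=True, l=True, s=False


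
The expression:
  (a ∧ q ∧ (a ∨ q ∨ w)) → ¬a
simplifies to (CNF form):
¬a ∨ ¬q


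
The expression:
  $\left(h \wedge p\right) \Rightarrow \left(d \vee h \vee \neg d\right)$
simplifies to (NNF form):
$\text{True}$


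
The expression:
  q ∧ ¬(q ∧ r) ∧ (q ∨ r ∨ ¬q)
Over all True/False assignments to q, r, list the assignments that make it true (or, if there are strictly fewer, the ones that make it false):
is true only for:
  q=True, r=False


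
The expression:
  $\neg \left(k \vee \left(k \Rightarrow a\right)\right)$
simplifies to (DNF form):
$\text{False}$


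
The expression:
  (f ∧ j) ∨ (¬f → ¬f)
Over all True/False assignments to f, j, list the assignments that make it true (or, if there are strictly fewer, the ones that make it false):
is always true.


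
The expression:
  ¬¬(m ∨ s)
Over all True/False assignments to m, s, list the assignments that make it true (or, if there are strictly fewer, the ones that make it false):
is false only for:
  m=False, s=False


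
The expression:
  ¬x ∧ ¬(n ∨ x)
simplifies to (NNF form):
¬n ∧ ¬x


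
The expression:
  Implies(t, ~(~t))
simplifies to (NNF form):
True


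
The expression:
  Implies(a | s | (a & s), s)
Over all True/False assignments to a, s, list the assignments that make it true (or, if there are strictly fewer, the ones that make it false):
is false only for:
  a=True, s=False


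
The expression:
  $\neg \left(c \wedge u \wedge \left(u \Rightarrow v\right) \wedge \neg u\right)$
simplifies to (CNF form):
$\text{True}$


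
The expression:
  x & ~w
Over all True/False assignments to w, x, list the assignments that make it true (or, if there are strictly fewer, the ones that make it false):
is true only for:
  w=False, x=True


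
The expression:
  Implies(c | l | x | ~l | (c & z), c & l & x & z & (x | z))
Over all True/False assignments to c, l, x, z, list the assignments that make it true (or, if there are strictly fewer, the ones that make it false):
is true only for:
  c=True, l=True, x=True, z=True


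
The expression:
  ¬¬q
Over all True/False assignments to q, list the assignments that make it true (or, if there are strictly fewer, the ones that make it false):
is true only for:
  q=True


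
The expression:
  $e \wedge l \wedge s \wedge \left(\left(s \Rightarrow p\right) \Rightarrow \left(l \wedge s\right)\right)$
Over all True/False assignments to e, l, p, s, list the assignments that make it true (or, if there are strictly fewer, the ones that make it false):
is true only for:
  e=True, l=True, p=False, s=True;
  e=True, l=True, p=True, s=True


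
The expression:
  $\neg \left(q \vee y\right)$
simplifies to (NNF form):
$\neg q \wedge \neg y$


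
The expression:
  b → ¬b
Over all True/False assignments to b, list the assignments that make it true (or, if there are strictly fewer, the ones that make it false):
is true only for:
  b=False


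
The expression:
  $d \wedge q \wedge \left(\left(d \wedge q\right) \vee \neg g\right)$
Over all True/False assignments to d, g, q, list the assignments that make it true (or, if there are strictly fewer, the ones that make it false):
is true only for:
  d=True, g=False, q=True;
  d=True, g=True, q=True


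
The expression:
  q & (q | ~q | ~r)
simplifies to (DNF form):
q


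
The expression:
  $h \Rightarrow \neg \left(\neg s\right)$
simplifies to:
$s \vee \neg h$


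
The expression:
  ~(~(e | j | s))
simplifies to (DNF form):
e | j | s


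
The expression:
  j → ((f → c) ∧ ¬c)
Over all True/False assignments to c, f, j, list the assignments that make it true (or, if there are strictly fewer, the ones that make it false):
is false only for:
  c=False, f=True, j=True;
  c=True, f=False, j=True;
  c=True, f=True, j=True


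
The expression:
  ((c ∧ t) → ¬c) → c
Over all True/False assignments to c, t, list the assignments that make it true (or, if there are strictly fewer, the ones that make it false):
is true only for:
  c=True, t=False;
  c=True, t=True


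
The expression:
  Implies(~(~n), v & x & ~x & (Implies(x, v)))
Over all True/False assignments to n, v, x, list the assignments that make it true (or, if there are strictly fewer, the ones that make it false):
is true only for:
  n=False, v=False, x=False;
  n=False, v=False, x=True;
  n=False, v=True, x=False;
  n=False, v=True, x=True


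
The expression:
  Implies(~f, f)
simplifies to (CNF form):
f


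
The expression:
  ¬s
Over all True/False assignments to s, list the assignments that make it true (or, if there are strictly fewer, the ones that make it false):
is true only for:
  s=False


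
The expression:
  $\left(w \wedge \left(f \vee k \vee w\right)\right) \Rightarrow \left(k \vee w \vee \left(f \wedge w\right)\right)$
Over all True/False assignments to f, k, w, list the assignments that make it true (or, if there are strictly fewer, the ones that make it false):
is always true.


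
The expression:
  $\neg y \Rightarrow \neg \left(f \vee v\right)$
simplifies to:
$y \vee \left(\neg f \wedge \neg v\right)$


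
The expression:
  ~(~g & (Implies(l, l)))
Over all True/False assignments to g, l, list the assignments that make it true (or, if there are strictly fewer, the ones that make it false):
is true only for:
  g=True, l=False;
  g=True, l=True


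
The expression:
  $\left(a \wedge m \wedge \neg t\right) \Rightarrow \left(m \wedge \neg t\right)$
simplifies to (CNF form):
$\text{True}$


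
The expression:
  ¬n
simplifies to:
¬n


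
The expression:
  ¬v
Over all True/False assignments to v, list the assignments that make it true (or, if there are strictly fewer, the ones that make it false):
is true only for:
  v=False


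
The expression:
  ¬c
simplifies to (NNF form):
¬c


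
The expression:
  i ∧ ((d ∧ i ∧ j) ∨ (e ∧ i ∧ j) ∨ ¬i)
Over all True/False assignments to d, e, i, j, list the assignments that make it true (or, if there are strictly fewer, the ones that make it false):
is true only for:
  d=False, e=True, i=True, j=True;
  d=True, e=False, i=True, j=True;
  d=True, e=True, i=True, j=True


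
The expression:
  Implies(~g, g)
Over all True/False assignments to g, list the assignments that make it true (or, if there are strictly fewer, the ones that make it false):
is true only for:
  g=True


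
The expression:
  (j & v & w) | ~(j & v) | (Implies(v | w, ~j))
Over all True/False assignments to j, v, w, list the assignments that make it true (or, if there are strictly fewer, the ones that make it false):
is false only for:
  j=True, v=True, w=False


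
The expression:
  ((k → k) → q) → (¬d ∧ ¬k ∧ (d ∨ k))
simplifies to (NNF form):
¬q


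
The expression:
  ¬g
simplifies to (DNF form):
¬g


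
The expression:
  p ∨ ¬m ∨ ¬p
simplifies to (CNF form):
True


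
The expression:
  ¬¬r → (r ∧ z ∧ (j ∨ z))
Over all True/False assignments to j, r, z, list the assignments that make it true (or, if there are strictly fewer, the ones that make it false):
is false only for:
  j=False, r=True, z=False;
  j=True, r=True, z=False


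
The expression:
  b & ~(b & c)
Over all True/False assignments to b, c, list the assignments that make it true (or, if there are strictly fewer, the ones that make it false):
is true only for:
  b=True, c=False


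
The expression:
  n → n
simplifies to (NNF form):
True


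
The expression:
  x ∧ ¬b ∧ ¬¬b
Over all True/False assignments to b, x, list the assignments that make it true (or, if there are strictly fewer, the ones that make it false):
is never true.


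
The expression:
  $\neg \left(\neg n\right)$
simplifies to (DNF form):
$n$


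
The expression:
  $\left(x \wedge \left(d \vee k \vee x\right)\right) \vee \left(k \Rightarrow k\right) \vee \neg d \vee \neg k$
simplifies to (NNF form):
$\text{True}$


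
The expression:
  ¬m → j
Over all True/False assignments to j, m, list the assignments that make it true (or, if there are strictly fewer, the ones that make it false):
is false only for:
  j=False, m=False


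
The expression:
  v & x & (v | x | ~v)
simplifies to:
v & x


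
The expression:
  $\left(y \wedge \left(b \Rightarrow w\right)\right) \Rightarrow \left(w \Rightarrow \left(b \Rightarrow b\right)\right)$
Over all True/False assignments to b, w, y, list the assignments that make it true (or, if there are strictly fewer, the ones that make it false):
is always true.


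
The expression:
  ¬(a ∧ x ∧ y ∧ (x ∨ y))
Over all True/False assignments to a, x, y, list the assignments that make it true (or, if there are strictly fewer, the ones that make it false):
is false only for:
  a=True, x=True, y=True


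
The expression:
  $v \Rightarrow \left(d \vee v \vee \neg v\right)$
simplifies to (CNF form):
$\text{True}$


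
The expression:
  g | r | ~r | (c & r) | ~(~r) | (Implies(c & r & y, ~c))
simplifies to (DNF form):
True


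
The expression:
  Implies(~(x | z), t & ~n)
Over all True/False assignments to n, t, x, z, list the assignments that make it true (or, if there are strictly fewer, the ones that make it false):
is false only for:
  n=False, t=False, x=False, z=False;
  n=True, t=False, x=False, z=False;
  n=True, t=True, x=False, z=False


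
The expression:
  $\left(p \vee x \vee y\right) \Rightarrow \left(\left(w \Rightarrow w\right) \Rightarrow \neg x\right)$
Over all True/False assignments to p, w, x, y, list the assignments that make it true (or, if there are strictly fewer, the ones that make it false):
is true only for:
  p=False, w=False, x=False, y=False;
  p=False, w=False, x=False, y=True;
  p=False, w=True, x=False, y=False;
  p=False, w=True, x=False, y=True;
  p=True, w=False, x=False, y=False;
  p=True, w=False, x=False, y=True;
  p=True, w=True, x=False, y=False;
  p=True, w=True, x=False, y=True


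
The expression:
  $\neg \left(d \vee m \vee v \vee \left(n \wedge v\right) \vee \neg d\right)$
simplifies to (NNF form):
$\text{False}$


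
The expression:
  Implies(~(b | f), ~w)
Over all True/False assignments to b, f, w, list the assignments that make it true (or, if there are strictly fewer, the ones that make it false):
is false only for:
  b=False, f=False, w=True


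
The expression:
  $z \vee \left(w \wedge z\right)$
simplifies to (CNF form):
$z$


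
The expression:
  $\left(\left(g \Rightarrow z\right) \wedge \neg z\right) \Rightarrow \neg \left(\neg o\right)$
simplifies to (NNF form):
$g \vee o \vee z$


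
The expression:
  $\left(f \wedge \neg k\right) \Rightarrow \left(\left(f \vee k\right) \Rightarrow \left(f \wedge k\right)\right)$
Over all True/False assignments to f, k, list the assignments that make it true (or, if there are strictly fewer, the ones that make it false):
is false only for:
  f=True, k=False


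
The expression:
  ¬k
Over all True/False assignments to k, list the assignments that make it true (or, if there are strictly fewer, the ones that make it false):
is true only for:
  k=False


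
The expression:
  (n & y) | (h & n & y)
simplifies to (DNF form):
n & y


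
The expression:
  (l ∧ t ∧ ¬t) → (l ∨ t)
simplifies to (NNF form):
True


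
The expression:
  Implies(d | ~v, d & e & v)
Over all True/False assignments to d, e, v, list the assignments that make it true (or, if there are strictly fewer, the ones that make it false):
is true only for:
  d=False, e=False, v=True;
  d=False, e=True, v=True;
  d=True, e=True, v=True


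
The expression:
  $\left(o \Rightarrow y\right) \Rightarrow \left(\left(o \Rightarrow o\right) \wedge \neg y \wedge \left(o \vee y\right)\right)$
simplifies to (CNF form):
$o \wedge \neg y$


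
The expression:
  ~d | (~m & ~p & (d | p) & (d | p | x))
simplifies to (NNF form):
~d | (~m & ~p)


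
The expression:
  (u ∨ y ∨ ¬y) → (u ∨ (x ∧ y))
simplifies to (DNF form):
u ∨ (x ∧ y)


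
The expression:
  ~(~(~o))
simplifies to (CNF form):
~o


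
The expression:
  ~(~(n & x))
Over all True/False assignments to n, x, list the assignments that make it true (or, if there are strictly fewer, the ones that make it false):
is true only for:
  n=True, x=True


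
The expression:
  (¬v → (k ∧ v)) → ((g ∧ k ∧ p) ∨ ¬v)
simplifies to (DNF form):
(g ∧ k ∧ p) ∨ ¬v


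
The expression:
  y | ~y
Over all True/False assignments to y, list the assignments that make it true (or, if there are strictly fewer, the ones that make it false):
is always true.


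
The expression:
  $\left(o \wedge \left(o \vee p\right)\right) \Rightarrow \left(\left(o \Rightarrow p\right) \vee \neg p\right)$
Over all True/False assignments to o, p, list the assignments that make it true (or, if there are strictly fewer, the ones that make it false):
is always true.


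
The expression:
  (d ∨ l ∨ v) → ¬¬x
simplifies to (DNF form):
x ∨ (¬d ∧ ¬l ∧ ¬v)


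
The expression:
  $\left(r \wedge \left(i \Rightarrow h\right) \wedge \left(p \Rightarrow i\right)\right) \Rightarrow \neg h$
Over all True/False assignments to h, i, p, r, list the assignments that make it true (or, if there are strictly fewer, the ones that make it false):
is false only for:
  h=True, i=False, p=False, r=True;
  h=True, i=True, p=False, r=True;
  h=True, i=True, p=True, r=True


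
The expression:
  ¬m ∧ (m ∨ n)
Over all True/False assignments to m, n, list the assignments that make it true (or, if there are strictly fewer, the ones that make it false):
is true only for:
  m=False, n=True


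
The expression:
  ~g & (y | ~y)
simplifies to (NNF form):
~g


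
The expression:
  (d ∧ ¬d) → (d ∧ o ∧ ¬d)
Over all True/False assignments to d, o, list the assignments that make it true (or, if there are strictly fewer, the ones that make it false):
is always true.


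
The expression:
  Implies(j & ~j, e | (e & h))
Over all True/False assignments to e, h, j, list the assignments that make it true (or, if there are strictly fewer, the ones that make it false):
is always true.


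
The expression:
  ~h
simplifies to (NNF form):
~h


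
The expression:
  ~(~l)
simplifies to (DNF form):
l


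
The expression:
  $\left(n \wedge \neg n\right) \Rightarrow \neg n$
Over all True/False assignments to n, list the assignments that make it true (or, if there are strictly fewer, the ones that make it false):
is always true.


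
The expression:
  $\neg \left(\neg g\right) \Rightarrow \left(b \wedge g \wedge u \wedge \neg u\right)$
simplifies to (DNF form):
$\neg g$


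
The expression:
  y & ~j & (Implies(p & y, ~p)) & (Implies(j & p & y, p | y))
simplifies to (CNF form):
y & ~j & ~p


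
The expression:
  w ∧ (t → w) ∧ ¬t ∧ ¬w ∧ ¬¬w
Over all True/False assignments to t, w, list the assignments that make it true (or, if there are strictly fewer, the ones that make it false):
is never true.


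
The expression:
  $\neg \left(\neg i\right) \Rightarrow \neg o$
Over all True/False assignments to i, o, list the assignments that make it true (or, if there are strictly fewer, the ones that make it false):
is false only for:
  i=True, o=True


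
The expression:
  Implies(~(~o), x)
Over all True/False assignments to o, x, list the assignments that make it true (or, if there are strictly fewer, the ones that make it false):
is false only for:
  o=True, x=False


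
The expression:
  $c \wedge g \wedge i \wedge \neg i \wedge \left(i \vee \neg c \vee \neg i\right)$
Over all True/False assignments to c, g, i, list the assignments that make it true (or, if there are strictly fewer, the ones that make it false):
is never true.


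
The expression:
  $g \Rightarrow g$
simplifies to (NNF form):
$\text{True}$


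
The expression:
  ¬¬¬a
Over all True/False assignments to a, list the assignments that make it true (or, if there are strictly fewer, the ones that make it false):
is true only for:
  a=False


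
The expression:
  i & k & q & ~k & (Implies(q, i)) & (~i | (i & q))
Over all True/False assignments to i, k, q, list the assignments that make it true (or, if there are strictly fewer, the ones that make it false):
is never true.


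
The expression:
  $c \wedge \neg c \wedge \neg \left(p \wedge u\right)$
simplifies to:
$\text{False}$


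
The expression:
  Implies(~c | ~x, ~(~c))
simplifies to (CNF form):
c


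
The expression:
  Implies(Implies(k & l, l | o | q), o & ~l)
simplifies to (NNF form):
o & ~l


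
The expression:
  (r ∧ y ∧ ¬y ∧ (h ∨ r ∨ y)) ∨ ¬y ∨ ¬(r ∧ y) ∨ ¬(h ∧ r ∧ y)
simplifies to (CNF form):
¬h ∨ ¬r ∨ ¬y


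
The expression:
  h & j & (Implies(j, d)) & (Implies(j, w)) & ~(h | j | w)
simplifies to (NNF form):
False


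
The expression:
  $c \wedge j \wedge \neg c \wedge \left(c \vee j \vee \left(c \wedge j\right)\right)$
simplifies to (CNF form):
$\text{False}$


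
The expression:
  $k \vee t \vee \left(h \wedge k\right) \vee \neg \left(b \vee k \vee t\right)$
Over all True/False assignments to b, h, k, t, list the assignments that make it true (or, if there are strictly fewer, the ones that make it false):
is false only for:
  b=True, h=False, k=False, t=False;
  b=True, h=True, k=False, t=False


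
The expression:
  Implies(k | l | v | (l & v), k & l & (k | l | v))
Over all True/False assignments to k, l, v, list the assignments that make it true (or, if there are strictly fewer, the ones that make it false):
is true only for:
  k=False, l=False, v=False;
  k=True, l=True, v=False;
  k=True, l=True, v=True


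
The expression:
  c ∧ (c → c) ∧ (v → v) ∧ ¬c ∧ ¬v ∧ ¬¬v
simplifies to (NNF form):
False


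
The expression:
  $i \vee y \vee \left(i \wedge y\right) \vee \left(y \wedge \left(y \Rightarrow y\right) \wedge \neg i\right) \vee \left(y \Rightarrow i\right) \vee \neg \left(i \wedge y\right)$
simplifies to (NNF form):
$\text{True}$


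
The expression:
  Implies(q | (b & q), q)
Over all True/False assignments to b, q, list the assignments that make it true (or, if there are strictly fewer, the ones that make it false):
is always true.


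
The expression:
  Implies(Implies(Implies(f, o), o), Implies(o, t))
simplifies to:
t | ~o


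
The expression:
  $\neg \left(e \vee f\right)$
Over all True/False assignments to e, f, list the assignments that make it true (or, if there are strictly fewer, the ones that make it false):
is true only for:
  e=False, f=False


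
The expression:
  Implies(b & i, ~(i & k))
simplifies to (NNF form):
~b | ~i | ~k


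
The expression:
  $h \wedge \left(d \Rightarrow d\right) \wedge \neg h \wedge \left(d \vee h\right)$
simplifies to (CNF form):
$\text{False}$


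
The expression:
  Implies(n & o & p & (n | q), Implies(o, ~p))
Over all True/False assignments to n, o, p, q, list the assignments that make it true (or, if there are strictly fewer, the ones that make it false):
is false only for:
  n=True, o=True, p=True, q=False;
  n=True, o=True, p=True, q=True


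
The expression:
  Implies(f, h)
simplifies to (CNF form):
h | ~f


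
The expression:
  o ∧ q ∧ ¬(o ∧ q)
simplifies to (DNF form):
False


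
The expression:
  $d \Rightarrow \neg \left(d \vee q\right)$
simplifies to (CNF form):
$\neg d$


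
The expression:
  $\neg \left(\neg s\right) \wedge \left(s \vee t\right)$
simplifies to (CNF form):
$s$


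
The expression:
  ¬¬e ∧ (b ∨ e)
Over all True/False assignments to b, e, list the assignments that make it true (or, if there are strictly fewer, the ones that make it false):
is true only for:
  b=False, e=True;
  b=True, e=True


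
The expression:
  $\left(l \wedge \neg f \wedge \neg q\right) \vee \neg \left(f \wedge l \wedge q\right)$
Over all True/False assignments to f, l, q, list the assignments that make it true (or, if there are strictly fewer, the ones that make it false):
is false only for:
  f=True, l=True, q=True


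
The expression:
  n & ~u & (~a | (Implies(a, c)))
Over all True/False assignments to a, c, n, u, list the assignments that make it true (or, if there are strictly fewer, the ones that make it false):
is true only for:
  a=False, c=False, n=True, u=False;
  a=False, c=True, n=True, u=False;
  a=True, c=True, n=True, u=False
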